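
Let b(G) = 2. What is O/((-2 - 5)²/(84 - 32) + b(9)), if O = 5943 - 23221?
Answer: -898456/153 ≈ -5872.3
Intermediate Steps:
O = -17278
O/((-2 - 5)²/(84 - 32) + b(9)) = -17278/((-2 - 5)²/(84 - 32) + 2) = -17278/((-7)²/52 + 2) = -17278/(49*(1/52) + 2) = -17278/(49/52 + 2) = -17278/153/52 = -17278*52/153 = -898456/153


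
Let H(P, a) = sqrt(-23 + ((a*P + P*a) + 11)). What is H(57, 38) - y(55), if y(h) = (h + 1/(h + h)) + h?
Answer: -12101/110 + 12*sqrt(30) ≈ -44.282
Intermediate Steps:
H(P, a) = sqrt(-12 + 2*P*a) (H(P, a) = sqrt(-23 + ((P*a + P*a) + 11)) = sqrt(-23 + (2*P*a + 11)) = sqrt(-23 + (11 + 2*P*a)) = sqrt(-12 + 2*P*a))
y(h) = 1/(2*h) + 2*h (y(h) = (h + 1/(2*h)) + h = 1/(2*h) + 2*h)
H(57, 38) - y(55) = sqrt(-12 + 2*57*38) - ((1/2)/55 + 2*55) = sqrt(-12 + 4332) - ((1/2)*(1/55) + 110) = sqrt(4320) - (1/110 + 110) = 12*sqrt(30) - 1*12101/110 = 12*sqrt(30) - 12101/110 = -12101/110 + 12*sqrt(30)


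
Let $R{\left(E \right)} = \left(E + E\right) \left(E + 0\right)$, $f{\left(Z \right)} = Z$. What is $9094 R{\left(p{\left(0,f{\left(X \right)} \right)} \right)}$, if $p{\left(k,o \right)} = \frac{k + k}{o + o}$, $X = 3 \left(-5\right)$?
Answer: $0$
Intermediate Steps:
$X = -15$
$p{\left(k,o \right)} = \frac{k}{o}$ ($p{\left(k,o \right)} = \frac{2 k}{2 o} = 2 k \frac{1}{2 o} = \frac{k}{o}$)
$R{\left(E \right)} = 2 E^{2}$ ($R{\left(E \right)} = 2 E E = 2 E^{2}$)
$9094 R{\left(p{\left(0,f{\left(X \right)} \right)} \right)} = 9094 \cdot 2 \left(\frac{0}{-15}\right)^{2} = 9094 \cdot 2 \left(0 \left(- \frac{1}{15}\right)\right)^{2} = 9094 \cdot 2 \cdot 0^{2} = 9094 \cdot 2 \cdot 0 = 9094 \cdot 0 = 0$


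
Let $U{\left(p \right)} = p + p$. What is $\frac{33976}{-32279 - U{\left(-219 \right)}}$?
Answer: $- \frac{33976}{31841} \approx -1.0671$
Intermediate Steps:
$U{\left(p \right)} = 2 p$
$\frac{33976}{-32279 - U{\left(-219 \right)}} = \frac{33976}{-32279 - 2 \left(-219\right)} = \frac{33976}{-32279 - -438} = \frac{33976}{-32279 + 438} = \frac{33976}{-31841} = 33976 \left(- \frac{1}{31841}\right) = - \frac{33976}{31841}$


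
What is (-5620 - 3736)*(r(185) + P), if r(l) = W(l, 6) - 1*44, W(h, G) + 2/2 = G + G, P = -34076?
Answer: 319123804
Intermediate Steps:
W(h, G) = -1 + 2*G (W(h, G) = -1 + (G + G) = -1 + 2*G)
r(l) = -33 (r(l) = (-1 + 2*6) - 1*44 = (-1 + 12) - 44 = 11 - 44 = -33)
(-5620 - 3736)*(r(185) + P) = (-5620 - 3736)*(-33 - 34076) = -9356*(-34109) = 319123804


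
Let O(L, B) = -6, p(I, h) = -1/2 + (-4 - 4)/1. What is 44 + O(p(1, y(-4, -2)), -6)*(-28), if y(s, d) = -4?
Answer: 212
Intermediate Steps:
p(I, h) = -17/2 (p(I, h) = -1*½ - 8*1 = -½ - 8 = -17/2)
44 + O(p(1, y(-4, -2)), -6)*(-28) = 44 - 6*(-28) = 44 + 168 = 212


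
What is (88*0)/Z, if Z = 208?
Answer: 0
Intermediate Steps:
(88*0)/Z = (88*0)/208 = 0*(1/208) = 0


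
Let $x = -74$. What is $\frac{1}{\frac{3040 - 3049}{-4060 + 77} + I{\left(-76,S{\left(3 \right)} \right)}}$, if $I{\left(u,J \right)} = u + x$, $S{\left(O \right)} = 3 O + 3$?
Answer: $- \frac{3983}{597441} \approx -0.0066668$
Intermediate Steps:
$S{\left(O \right)} = 3 + 3 O$
$I{\left(u,J \right)} = -74 + u$ ($I{\left(u,J \right)} = u - 74 = -74 + u$)
$\frac{1}{\frac{3040 - 3049}{-4060 + 77} + I{\left(-76,S{\left(3 \right)} \right)}} = \frac{1}{\frac{3040 - 3049}{-4060 + 77} - 150} = \frac{1}{- \frac{9}{-3983} - 150} = \frac{1}{\left(-9\right) \left(- \frac{1}{3983}\right) - 150} = \frac{1}{\frac{9}{3983} - 150} = \frac{1}{- \frac{597441}{3983}} = - \frac{3983}{597441}$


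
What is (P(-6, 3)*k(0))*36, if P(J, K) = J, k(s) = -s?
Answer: 0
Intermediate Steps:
(P(-6, 3)*k(0))*36 = -(-6)*0*36 = -6*0*36 = 0*36 = 0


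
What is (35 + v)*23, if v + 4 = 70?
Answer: 2323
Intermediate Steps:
v = 66 (v = -4 + 70 = 66)
(35 + v)*23 = (35 + 66)*23 = 101*23 = 2323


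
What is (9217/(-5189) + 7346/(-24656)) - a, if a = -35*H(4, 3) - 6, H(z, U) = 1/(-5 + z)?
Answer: -1987816141/63969992 ≈ -31.074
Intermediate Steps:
a = 29 (a = -35/(-5 + 4) - 6 = -35/(-1) - 6 = -35*(-1) - 6 = 35 - 6 = 29)
(9217/(-5189) + 7346/(-24656)) - a = (9217/(-5189) + 7346/(-24656)) - 1*29 = (9217*(-1/5189) + 7346*(-1/24656)) - 29 = (-9217/5189 - 3673/12328) - 29 = -132686373/63969992 - 29 = -1987816141/63969992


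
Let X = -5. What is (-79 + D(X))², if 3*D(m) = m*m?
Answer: 44944/9 ≈ 4993.8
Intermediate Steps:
D(m) = m²/3 (D(m) = (m*m)/3 = m²/3)
(-79 + D(X))² = (-79 + (⅓)*(-5)²)² = (-79 + (⅓)*25)² = (-79 + 25/3)² = (-212/3)² = 44944/9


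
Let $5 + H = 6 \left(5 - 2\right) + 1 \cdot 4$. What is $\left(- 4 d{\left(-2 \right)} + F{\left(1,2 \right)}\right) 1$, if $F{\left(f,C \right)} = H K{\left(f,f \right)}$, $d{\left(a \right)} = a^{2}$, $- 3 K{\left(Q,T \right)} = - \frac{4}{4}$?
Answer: $- \frac{31}{3} \approx -10.333$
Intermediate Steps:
$K{\left(Q,T \right)} = \frac{1}{3}$ ($K{\left(Q,T \right)} = - \frac{\left(-4\right) \frac{1}{4}}{3} = \left(- \frac{1}{3}\right) \left(-1\right) = \frac{1}{3}$)
$H = 17$ ($H = -5 + \left(6 \left(5 - 2\right) + 1 \cdot 4\right) = -5 + \left(6 \cdot 3 + 4\right) = -5 + \left(18 + 4\right) = -5 + 22 = 17$)
$F{\left(f,C \right)} = \frac{17}{3}$ ($F{\left(f,C \right)} = 17 \cdot \frac{1}{3} = \frac{17}{3}$)
$\left(- 4 d{\left(-2 \right)} + F{\left(1,2 \right)}\right) 1 = \left(- 4 \left(-2\right)^{2} + \frac{17}{3}\right) 1 = \left(\left(-4\right) 4 + \frac{17}{3}\right) 1 = \left(-16 + \frac{17}{3}\right) 1 = \left(- \frac{31}{3}\right) 1 = - \frac{31}{3}$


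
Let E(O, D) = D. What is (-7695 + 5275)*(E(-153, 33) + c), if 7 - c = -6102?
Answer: -14863640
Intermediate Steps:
c = 6109 (c = 7 - 1*(-6102) = 7 + 6102 = 6109)
(-7695 + 5275)*(E(-153, 33) + c) = (-7695 + 5275)*(33 + 6109) = -2420*6142 = -14863640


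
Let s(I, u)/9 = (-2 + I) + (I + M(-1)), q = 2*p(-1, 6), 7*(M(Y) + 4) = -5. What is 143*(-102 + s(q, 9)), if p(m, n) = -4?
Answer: -306735/7 ≈ -43819.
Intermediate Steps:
M(Y) = -33/7 (M(Y) = -4 + (⅐)*(-5) = -4 - 5/7 = -33/7)
q = -8 (q = 2*(-4) = -8)
s(I, u) = -423/7 + 18*I (s(I, u) = 9*((-2 + I) + (I - 33/7)) = 9*((-2 + I) + (-33/7 + I)) = 9*(-47/7 + 2*I) = -423/7 + 18*I)
143*(-102 + s(q, 9)) = 143*(-102 + (-423/7 + 18*(-8))) = 143*(-102 + (-423/7 - 144)) = 143*(-102 - 1431/7) = 143*(-2145/7) = -306735/7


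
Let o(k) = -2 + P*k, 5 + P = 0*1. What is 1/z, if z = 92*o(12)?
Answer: -1/5704 ≈ -0.00017532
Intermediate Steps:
P = -5 (P = -5 + 0*1 = -5 + 0 = -5)
o(k) = -2 - 5*k
z = -5704 (z = 92*(-2 - 5*12) = 92*(-2 - 60) = 92*(-62) = -5704)
1/z = 1/(-5704) = -1/5704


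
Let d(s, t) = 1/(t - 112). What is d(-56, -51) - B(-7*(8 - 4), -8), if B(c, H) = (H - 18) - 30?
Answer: 9127/163 ≈ 55.994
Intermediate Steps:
d(s, t) = 1/(-112 + t)
B(c, H) = -48 + H (B(c, H) = (-18 + H) - 30 = -48 + H)
d(-56, -51) - B(-7*(8 - 4), -8) = 1/(-112 - 51) - (-48 - 8) = 1/(-163) - 1*(-56) = -1/163 + 56 = 9127/163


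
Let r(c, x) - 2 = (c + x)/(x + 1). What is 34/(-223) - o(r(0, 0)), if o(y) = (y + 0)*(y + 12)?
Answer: -6278/223 ≈ -28.152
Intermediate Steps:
r(c, x) = 2 + (c + x)/(1 + x) (r(c, x) = 2 + (c + x)/(x + 1) = 2 + (c + x)/(1 + x))
o(y) = y*(12 + y)
34/(-223) - o(r(0, 0)) = 34/(-223) - (2 + 0 + 3*0)/(1 + 0)*(12 + (2 + 0 + 3*0)/(1 + 0)) = 34*(-1/223) - (2 + 0 + 0)/1*(12 + (2 + 0 + 0)/1) = -34/223 - 1*2*(12 + 1*2) = -34/223 - 2*(12 + 2) = -34/223 - 2*14 = -34/223 - 1*28 = -34/223 - 28 = -6278/223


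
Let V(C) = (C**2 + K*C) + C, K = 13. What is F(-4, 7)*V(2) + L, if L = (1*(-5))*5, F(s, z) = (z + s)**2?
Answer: 263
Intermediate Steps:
F(s, z) = (s + z)**2
V(C) = C**2 + 14*C (V(C) = (C**2 + 13*C) + C = C**2 + 14*C)
L = -25 (L = -5*5 = -25)
F(-4, 7)*V(2) + L = (-4 + 7)**2*(2*(14 + 2)) - 25 = 3**2*(2*16) - 25 = 9*32 - 25 = 288 - 25 = 263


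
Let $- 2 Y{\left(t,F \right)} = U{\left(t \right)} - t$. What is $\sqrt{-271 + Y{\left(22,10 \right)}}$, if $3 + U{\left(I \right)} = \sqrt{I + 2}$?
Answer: $\frac{\sqrt{-1034 - 4 \sqrt{6}}}{2} \approx 16.154 i$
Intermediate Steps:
$U{\left(I \right)} = -3 + \sqrt{2 + I}$ ($U{\left(I \right)} = -3 + \sqrt{I + 2} = -3 + \sqrt{2 + I}$)
$Y{\left(t,F \right)} = \frac{3}{2} + \frac{t}{2} - \frac{\sqrt{2 + t}}{2}$ ($Y{\left(t,F \right)} = - \frac{\left(-3 + \sqrt{2 + t}\right) - t}{2} = - \frac{-3 + \sqrt{2 + t} - t}{2} = \frac{3}{2} + \frac{t}{2} - \frac{\sqrt{2 + t}}{2}$)
$\sqrt{-271 + Y{\left(22,10 \right)}} = \sqrt{-271 + \left(\frac{3}{2} + \frac{1}{2} \cdot 22 - \frac{\sqrt{2 + 22}}{2}\right)} = \sqrt{-271 + \left(\frac{3}{2} + 11 - \frac{\sqrt{24}}{2}\right)} = \sqrt{-271 + \left(\frac{3}{2} + 11 - \frac{2 \sqrt{6}}{2}\right)} = \sqrt{-271 + \left(\frac{3}{2} + 11 - \sqrt{6}\right)} = \sqrt{-271 + \left(\frac{25}{2} - \sqrt{6}\right)} = \sqrt{- \frac{517}{2} - \sqrt{6}}$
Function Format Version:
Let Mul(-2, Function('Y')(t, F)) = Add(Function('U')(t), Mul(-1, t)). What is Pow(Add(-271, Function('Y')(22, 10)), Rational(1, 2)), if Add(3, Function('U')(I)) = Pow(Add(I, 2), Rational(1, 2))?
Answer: Mul(Rational(1, 2), Pow(Add(-1034, Mul(-4, Pow(6, Rational(1, 2)))), Rational(1, 2))) ≈ Mul(16.154, I)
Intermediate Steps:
Function('U')(I) = Add(-3, Pow(Add(2, I), Rational(1, 2))) (Function('U')(I) = Add(-3, Pow(Add(I, 2), Rational(1, 2))) = Add(-3, Pow(Add(2, I), Rational(1, 2))))
Function('Y')(t, F) = Add(Rational(3, 2), Mul(Rational(1, 2), t), Mul(Rational(-1, 2), Pow(Add(2, t), Rational(1, 2)))) (Function('Y')(t, F) = Mul(Rational(-1, 2), Add(Add(-3, Pow(Add(2, t), Rational(1, 2))), Mul(-1, t))) = Mul(Rational(-1, 2), Add(-3, Pow(Add(2, t), Rational(1, 2)), Mul(-1, t))) = Add(Rational(3, 2), Mul(Rational(1, 2), t), Mul(Rational(-1, 2), Pow(Add(2, t), Rational(1, 2)))))
Pow(Add(-271, Function('Y')(22, 10)), Rational(1, 2)) = Pow(Add(-271, Add(Rational(3, 2), Mul(Rational(1, 2), 22), Mul(Rational(-1, 2), Pow(Add(2, 22), Rational(1, 2))))), Rational(1, 2)) = Pow(Add(-271, Add(Rational(3, 2), 11, Mul(Rational(-1, 2), Pow(24, Rational(1, 2))))), Rational(1, 2)) = Pow(Add(-271, Add(Rational(3, 2), 11, Mul(Rational(-1, 2), Mul(2, Pow(6, Rational(1, 2)))))), Rational(1, 2)) = Pow(Add(-271, Add(Rational(3, 2), 11, Mul(-1, Pow(6, Rational(1, 2))))), Rational(1, 2)) = Pow(Add(-271, Add(Rational(25, 2), Mul(-1, Pow(6, Rational(1, 2))))), Rational(1, 2)) = Pow(Add(Rational(-517, 2), Mul(-1, Pow(6, Rational(1, 2)))), Rational(1, 2))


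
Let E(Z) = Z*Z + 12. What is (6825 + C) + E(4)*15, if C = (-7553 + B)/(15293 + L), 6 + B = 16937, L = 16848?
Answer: 232870923/32141 ≈ 7245.3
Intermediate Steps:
E(Z) = 12 + Z² (E(Z) = Z² + 12 = 12 + Z²)
B = 16931 (B = -6 + 16937 = 16931)
C = 9378/32141 (C = (-7553 + 16931)/(15293 + 16848) = 9378/32141 ≈ 0.29178)
(6825 + C) + E(4)*15 = (6825 + 9378/32141) + (12 + 4²)*15 = 219371703/32141 + (12 + 16)*15 = 219371703/32141 + 28*15 = 219371703/32141 + 420 = 232870923/32141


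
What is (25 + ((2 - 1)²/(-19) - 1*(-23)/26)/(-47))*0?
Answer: 0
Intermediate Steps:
(25 + ((2 - 1)²/(-19) - 1*(-23)/26)/(-47))*0 = (25 + (1²*(-1/19) + 23*(1/26))*(-1/47))*0 = (25 + (1*(-1/19) + 23/26)*(-1/47))*0 = (25 + (-1/19 + 23/26)*(-1/47))*0 = (25 + (411/494)*(-1/47))*0 = (25 - 411/23218)*0 = (580039/23218)*0 = 0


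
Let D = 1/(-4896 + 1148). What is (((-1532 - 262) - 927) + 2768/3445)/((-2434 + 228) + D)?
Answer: 35122796596/28483566605 ≈ 1.2331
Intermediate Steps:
D = -1/3748 (D = 1/(-3748) = -1/3748 ≈ -0.00026681)
(((-1532 - 262) - 927) + 2768/3445)/((-2434 + 228) + D) = (((-1532 - 262) - 927) + 2768/3445)/((-2434 + 228) - 1/3748) = ((-1794 - 927) + 2768*(1/3445))/(-2206 - 1/3748) = (-2721 + 2768/3445)/(-8268089/3748) = -9371077/3445*(-3748/8268089) = 35122796596/28483566605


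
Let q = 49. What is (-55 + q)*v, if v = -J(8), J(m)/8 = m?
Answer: 384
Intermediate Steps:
J(m) = 8*m
v = -64 (v = -8*8 = -1*64 = -64)
(-55 + q)*v = (-55 + 49)*(-64) = -6*(-64) = 384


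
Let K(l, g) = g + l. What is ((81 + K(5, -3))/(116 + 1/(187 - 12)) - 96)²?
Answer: 3741791165641/412130601 ≈ 9079.1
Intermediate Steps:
((81 + K(5, -3))/(116 + 1/(187 - 12)) - 96)² = ((81 + (-3 + 5))/(116 + 1/(187 - 12)) - 96)² = ((81 + 2)/(116 + 1/175) - 96)² = (83/(116 + 1/175) - 96)² = (83/(20301/175) - 96)² = (83*(175/20301) - 96)² = (14525/20301 - 96)² = (-1934371/20301)² = 3741791165641/412130601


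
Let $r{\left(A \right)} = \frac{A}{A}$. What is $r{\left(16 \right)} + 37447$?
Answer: $37448$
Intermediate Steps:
$r{\left(A \right)} = 1$
$r{\left(16 \right)} + 37447 = 1 + 37447 = 37448$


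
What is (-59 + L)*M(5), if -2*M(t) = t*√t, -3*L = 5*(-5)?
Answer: 380*√5/3 ≈ 283.24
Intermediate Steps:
L = 25/3 (L = -5*(-5)/3 = -⅓*(-25) = 25/3 ≈ 8.3333)
M(t) = -t^(3/2)/2 (M(t) = -t*√t/2 = -t^(3/2)/2)
(-59 + L)*M(5) = (-59 + 25/3)*(-5*√5/2) = -(-76)*5*√5/3 = -(-380)*√5/3 = 380*√5/3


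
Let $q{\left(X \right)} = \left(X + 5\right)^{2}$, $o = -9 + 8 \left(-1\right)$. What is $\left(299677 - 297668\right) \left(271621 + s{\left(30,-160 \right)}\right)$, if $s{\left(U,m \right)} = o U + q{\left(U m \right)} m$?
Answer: $-7390011854001$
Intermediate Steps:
$o = -17$ ($o = -9 - 8 = -17$)
$q{\left(X \right)} = \left(5 + X\right)^{2}$
$s{\left(U,m \right)} = - 17 U + m \left(5 + U m\right)^{2}$ ($s{\left(U,m \right)} = - 17 U + \left(5 + U m\right)^{2} m = - 17 U + m \left(5 + U m\right)^{2}$)
$\left(299677 - 297668\right) \left(271621 + s{\left(30,-160 \right)}\right) = \left(299677 - 297668\right) \left(271621 - \left(510 + 160 \left(5 + 30 \left(-160\right)\right)^{2}\right)\right) = 2009 \left(271621 - \left(510 + 160 \left(5 - 4800\right)^{2}\right)\right) = 2009 \left(271621 - \left(510 + 160 \left(-4795\right)^{2}\right)\right) = 2009 \left(271621 - 3678724510\right) = 2009 \left(-3678452889\right) = -7390011854001$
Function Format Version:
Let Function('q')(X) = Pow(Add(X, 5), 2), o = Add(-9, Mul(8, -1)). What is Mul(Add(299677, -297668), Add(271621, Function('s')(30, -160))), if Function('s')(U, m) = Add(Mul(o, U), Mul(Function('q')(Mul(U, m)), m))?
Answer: -7390011854001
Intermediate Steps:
o = -17 (o = Add(-9, -8) = -17)
Function('q')(X) = Pow(Add(5, X), 2)
Function('s')(U, m) = Add(Mul(-17, U), Mul(m, Pow(Add(5, Mul(U, m)), 2))) (Function('s')(U, m) = Add(Mul(-17, U), Mul(Pow(Add(5, Mul(U, m)), 2), m)) = Add(Mul(-17, U), Mul(m, Pow(Add(5, Mul(U, m)), 2))))
Mul(Add(299677, -297668), Add(271621, Function('s')(30, -160))) = Mul(Add(299677, -297668), Add(271621, Add(Mul(-17, 30), Mul(-160, Pow(Add(5, Mul(30, -160)), 2))))) = Mul(2009, Add(271621, Add(-510, Mul(-160, Pow(Add(5, -4800), 2))))) = Mul(2009, Add(271621, Add(-510, Mul(-160, Pow(-4795, 2))))) = Mul(2009, Add(271621, Add(-510, Mul(-160, 22992025)))) = Mul(2009, Add(271621, Add(-510, -3678724000))) = Mul(2009, Add(271621, -3678724510)) = Mul(2009, -3678452889) = -7390011854001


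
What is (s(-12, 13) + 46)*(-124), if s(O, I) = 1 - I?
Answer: -4216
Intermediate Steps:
(s(-12, 13) + 46)*(-124) = ((1 - 1*13) + 46)*(-124) = ((1 - 13) + 46)*(-124) = (-12 + 46)*(-124) = 34*(-124) = -4216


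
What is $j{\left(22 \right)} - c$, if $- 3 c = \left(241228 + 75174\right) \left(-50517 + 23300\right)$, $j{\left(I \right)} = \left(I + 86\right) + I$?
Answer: $- \frac{8611512844}{3} \approx -2.8705 \cdot 10^{9}$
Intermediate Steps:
$j{\left(I \right)} = 86 + 2 I$ ($j{\left(I \right)} = \left(86 + I\right) + I = 86 + 2 I$)
$c = \frac{8611513234}{3}$ ($c = - \frac{\left(241228 + 75174\right) \left(-50517 + 23300\right)}{3} = - \frac{316402 \left(-27217\right)}{3} = \left(- \frac{1}{3}\right) \left(-8611513234\right) = \frac{8611513234}{3} \approx 2.8705 \cdot 10^{9}$)
$j{\left(22 \right)} - c = \left(86 + 2 \cdot 22\right) - \frac{8611513234}{3} = \left(86 + 44\right) - \frac{8611513234}{3} = 130 - \frac{8611513234}{3} = - \frac{8611512844}{3}$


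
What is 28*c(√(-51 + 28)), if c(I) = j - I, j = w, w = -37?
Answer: -1036 - 28*I*√23 ≈ -1036.0 - 134.28*I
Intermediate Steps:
j = -37
c(I) = -37 - I
28*c(√(-51 + 28)) = 28*(-37 - √(-51 + 28)) = 28*(-37 - √(-23)) = 28*(-37 - I*√23) = -1036 - 28*I*√23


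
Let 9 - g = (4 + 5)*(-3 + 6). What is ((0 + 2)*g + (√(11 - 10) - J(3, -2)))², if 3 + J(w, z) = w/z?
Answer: 3721/4 ≈ 930.25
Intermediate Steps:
J(w, z) = -3 + w/z
g = -18 (g = 9 - (4 + 5)*(-3 + 6) = 9 - 9*3 = 9 - 1*27 = 9 - 27 = -18)
((0 + 2)*g + (√(11 - 10) - J(3, -2)))² = ((0 + 2)*(-18) + (√(11 - 10) - (-3 + 3/(-2))))² = (2*(-18) + (√1 - (-3 + 3*(-½))))² = (-36 + (1 - (-3 - 3/2)))² = (-36 + (1 - 1*(-9/2)))² = (-36 + (1 + 9/2))² = (-36 + 11/2)² = (-61/2)² = 3721/4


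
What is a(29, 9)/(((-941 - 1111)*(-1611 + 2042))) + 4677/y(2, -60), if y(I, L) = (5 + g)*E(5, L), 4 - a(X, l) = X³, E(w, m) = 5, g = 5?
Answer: 2068807087/22110300 ≈ 93.568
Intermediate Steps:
a(X, l) = 4 - X³
y(I, L) = 50 (y(I, L) = (5 + 5)*5 = 10*5 = 50)
a(29, 9)/(((-941 - 1111)*(-1611 + 2042))) + 4677/y(2, -60) = (4 - 1*29³)/(((-941 - 1111)*(-1611 + 2042))) + 4677/50 = (4 - 1*24389)/((-2052*431)) + 4677*(1/50) = (4 - 24389)/(-884412) + 4677/50 = -24385*(-1/884412) + 4677/50 = 24385/884412 + 4677/50 = 2068807087/22110300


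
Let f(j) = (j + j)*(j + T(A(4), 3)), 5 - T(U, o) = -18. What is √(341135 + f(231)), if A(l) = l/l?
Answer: √458483 ≈ 677.11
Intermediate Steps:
A(l) = 1
T(U, o) = 23 (T(U, o) = 5 - 1*(-18) = 5 + 18 = 23)
f(j) = 2*j*(23 + j) (f(j) = (j + j)*(j + 23) = (2*j)*(23 + j) = 2*j*(23 + j))
√(341135 + f(231)) = √(341135 + 2*231*(23 + 231)) = √(341135 + 2*231*254) = √(341135 + 117348) = √458483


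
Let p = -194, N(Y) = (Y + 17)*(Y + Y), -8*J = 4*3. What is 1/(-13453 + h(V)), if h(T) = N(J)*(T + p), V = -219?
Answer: 2/11503 ≈ 0.00017387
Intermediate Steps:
J = -3/2 ≈ -1.5000
N(Y) = 2*Y*(17 + Y) (N(Y) = (17 + Y)*(2*Y) = 2*Y*(17 + Y))
h(T) = 9021 - 93*T/2 (h(T) = (2*(-3/2)*(17 - 3/2))*(T - 194) = (2*(-3/2)*(31/2))*(-194 + T) = -93*(-194 + T)/2 = 9021 - 93*T/2)
1/(-13453 + h(V)) = 1/(-13453 + (9021 - 93/2*(-219))) = 1/(-13453 + (9021 + 20367/2)) = 1/(-13453 + 38409/2) = 1/(11503/2) = 2/11503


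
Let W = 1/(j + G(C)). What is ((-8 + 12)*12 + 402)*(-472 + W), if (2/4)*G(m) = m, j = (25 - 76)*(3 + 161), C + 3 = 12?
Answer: -295448475/1391 ≈ -2.1240e+5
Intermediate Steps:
C = 9 (C = -3 + 12 = 9)
j = -8364 (j = -51*164 = -8364)
G(m) = 2*m
W = -1/8346 (W = 1/(-8364 + 2*9) = 1/(-8364 + 18) = 1/(-8346) = -1/8346 ≈ -0.00011982)
((-8 + 12)*12 + 402)*(-472 + W) = ((-8 + 12)*12 + 402)*(-472 - 1/8346) = (4*12 + 402)*(-3939313/8346) = (48 + 402)*(-3939313/8346) = 450*(-3939313/8346) = -295448475/1391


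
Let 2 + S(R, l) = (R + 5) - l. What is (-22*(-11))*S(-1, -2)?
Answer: 968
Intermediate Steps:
S(R, l) = 3 + R - l (S(R, l) = -2 + ((R + 5) - l) = -2 + ((5 + R) - l) = -2 + (5 + R - l) = 3 + R - l)
(-22*(-11))*S(-1, -2) = (-22*(-11))*(3 - 1 - 1*(-2)) = 242*(3 - 1 + 2) = 242*4 = 968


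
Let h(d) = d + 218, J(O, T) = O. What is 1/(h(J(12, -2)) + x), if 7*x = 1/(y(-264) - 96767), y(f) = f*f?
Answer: 189497/43584309 ≈ 0.0043478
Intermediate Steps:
y(f) = f**2
h(d) = 218 + d
x = -1/189497 (x = 1/(7*((-264)**2 - 96767)) = 1/(7*(69696 - 96767)) = (1/7)/(-27071) = (1/7)*(-1/27071) = -1/189497 ≈ -5.2771e-6)
1/(h(J(12, -2)) + x) = 1/((218 + 12) - 1/189497) = 1/(230 - 1/189497) = 1/(43584309/189497) = 189497/43584309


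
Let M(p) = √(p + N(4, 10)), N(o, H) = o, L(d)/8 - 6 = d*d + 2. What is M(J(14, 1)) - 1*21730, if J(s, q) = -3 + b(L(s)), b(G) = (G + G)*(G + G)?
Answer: -21730 + √10653697 ≈ -18466.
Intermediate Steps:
L(d) = 64 + 8*d² (L(d) = 48 + 8*(d*d + 2) = 48 + 8*(d² + 2) = 48 + 8*(2 + d²) = 48 + (16 + 8*d²) = 64 + 8*d²)
b(G) = 4*G² (b(G) = (2*G)*(2*G) = 4*G²)
J(s, q) = -3 + 4*(64 + 8*s²)²
M(p) = √(4 + p) (M(p) = √(p + 4) = √(4 + p))
M(J(14, 1)) - 1*21730 = √(4 + (-3 + 256*(8 + 14²)²)) - 1*21730 = √(4 + (-3 + 256*(8 + 196)²)) - 21730 = √(4 + (-3 + 256*204²)) - 21730 = √(4 + (-3 + 256*41616)) - 21730 = √(4 + (-3 + 10653696)) - 21730 = √(4 + 10653693) - 21730 = √10653697 - 21730 = -21730 + √10653697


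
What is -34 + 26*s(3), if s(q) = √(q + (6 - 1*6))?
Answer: -34 + 26*√3 ≈ 11.033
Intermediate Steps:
s(q) = √q (s(q) = √(q + (6 - 6)) = √(q + 0) = √q)
-34 + 26*s(3) = -34 + 26*√3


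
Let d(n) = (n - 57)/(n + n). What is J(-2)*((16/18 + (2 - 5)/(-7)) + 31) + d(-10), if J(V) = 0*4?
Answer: 67/20 ≈ 3.3500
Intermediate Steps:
d(n) = (-57 + n)/(2*n) (d(n) = (-57 + n)/((2*n)) = (-57 + n)*(1/(2*n)) = (-57 + n)/(2*n))
J(V) = 0
J(-2)*((16/18 + (2 - 5)/(-7)) + 31) + d(-10) = 0*((16/18 + (2 - 5)/(-7)) + 31) + (½)*(-57 - 10)/(-10) = 0*((16*(1/18) - 3*(-⅐)) + 31) + (½)*(-⅒)*(-67) = 0*((8/9 + 3/7) + 31) + 67/20 = 0*(83/63 + 31) + 67/20 = 0*(2036/63) + 67/20 = 0 + 67/20 = 67/20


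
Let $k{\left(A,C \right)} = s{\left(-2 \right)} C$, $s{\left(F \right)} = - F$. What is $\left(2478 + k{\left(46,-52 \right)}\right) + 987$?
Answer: $3361$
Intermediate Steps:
$k{\left(A,C \right)} = 2 C$ ($k{\left(A,C \right)} = \left(-1\right) \left(-2\right) C = 2 C$)
$\left(2478 + k{\left(46,-52 \right)}\right) + 987 = \left(2478 + 2 \left(-52\right)\right) + 987 = \left(2478 - 104\right) + 987 = 2374 + 987 = 3361$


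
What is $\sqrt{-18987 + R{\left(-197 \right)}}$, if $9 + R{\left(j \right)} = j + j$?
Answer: $i \sqrt{19390} \approx 139.25 i$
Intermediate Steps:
$R{\left(j \right)} = -9 + 2 j$ ($R{\left(j \right)} = -9 + \left(j + j\right) = -9 + 2 j$)
$\sqrt{-18987 + R{\left(-197 \right)}} = \sqrt{-18987 + \left(-9 + 2 \left(-197\right)\right)} = \sqrt{-18987 - 403} = \sqrt{-19390} = i \sqrt{19390}$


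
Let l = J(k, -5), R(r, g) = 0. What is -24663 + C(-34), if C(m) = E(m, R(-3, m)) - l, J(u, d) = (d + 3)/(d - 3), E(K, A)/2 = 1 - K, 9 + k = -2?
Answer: -98373/4 ≈ -24593.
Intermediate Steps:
k = -11 (k = -9 - 2 = -11)
E(K, A) = 2 - 2*K (E(K, A) = 2*(1 - K) = 2 - 2*K)
J(u, d) = (3 + d)/(-3 + d)
l = ¼ (l = (3 - 5)/(-3 - 5) = -2/(-8) = -⅛*(-2) = ¼ ≈ 0.25000)
C(m) = 7/4 - 2*m (C(m) = (2 - 2*m) - 1*¼ = (2 - 2*m) - ¼ = 7/4 - 2*m)
-24663 + C(-34) = -24663 + (7/4 - 2*(-34)) = -24663 + (7/4 + 68) = -24663 + 279/4 = -98373/4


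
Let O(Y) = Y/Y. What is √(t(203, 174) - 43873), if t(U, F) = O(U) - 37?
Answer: I*√43909 ≈ 209.54*I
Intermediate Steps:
O(Y) = 1
t(U, F) = -36 (t(U, F) = 1 - 37 = -36)
√(t(203, 174) - 43873) = √(-36 - 43873) = √(-43909) = I*√43909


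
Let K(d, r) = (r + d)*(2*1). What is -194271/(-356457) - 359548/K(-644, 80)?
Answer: 10698544927/33506958 ≈ 319.29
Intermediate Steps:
K(d, r) = 2*d + 2*r (K(d, r) = (d + r)*2 = 2*d + 2*r)
-194271/(-356457) - 359548/K(-644, 80) = -194271/(-356457) - 359548/(2*(-644) + 2*80) = -194271*(-1/356457) - 359548/(-1288 + 160) = 64757/118819 - 359548/(-1128) = 64757/118819 - 359548*(-1/1128) = 64757/118819 + 89887/282 = 10698544927/33506958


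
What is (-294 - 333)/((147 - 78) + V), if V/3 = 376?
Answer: -11/21 ≈ -0.52381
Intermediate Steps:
V = 1128 (V = 3*376 = 1128)
(-294 - 333)/((147 - 78) + V) = (-294 - 333)/((147 - 78) + 1128) = -627/(69 + 1128) = -627/1197 = -627*1/1197 = -11/21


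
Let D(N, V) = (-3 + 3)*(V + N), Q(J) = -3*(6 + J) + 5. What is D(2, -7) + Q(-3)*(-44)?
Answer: 176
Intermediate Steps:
Q(J) = -13 - 3*J (Q(J) = (-18 - 3*J) + 5 = -13 - 3*J)
D(N, V) = 0 (D(N, V) = 0*(N + V) = 0)
D(2, -7) + Q(-3)*(-44) = 0 + (-13 - 3*(-3))*(-44) = 0 + (-13 + 9)*(-44) = 0 - 4*(-44) = 0 + 176 = 176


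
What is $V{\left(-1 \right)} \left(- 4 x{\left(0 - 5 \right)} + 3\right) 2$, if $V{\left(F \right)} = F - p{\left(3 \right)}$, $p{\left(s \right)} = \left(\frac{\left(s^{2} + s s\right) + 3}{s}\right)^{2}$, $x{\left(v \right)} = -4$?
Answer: $-1900$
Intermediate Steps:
$p{\left(s \right)} = \frac{\left(3 + 2 s^{2}\right)^{2}}{s^{2}}$ ($p{\left(s \right)} = \left(\frac{\left(s^{2} + s^{2}\right) + 3}{s}\right)^{2} = \left(\frac{2 s^{2} + 3}{s}\right)^{2} = \left(\frac{3 + 2 s^{2}}{s}\right)^{2} = \frac{\left(3 + 2 s^{2}\right)^{2}}{s^{2}}$)
$V{\left(F \right)} = -49 + F$ ($V{\left(F \right)} = F - \frac{\left(3 + 2 \cdot 3^{2}\right)^{2}}{9} = F - \frac{\left(3 + 2 \cdot 9\right)^{2}}{9} = F - \frac{\left(3 + 18\right)^{2}}{9} = F - \frac{21^{2}}{9} = F - \frac{1}{9} \cdot 441 = F - 49 = -49 + F$)
$V{\left(-1 \right)} \left(- 4 x{\left(0 - 5 \right)} + 3\right) 2 = \left(-49 - 1\right) \left(\left(-4\right) \left(-4\right) + 3\right) 2 = - 50 \left(16 + 3\right) 2 = \left(-50\right) 19 \cdot 2 = \left(-950\right) 2 = -1900$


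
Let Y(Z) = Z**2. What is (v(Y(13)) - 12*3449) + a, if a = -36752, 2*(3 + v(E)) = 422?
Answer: -77932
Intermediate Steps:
v(E) = 208 (v(E) = -3 + (1/2)*422 = -3 + 211 = 208)
(v(Y(13)) - 12*3449) + a = (208 - 12*3449) - 36752 = (208 - 41388) - 36752 = -41180 - 36752 = -77932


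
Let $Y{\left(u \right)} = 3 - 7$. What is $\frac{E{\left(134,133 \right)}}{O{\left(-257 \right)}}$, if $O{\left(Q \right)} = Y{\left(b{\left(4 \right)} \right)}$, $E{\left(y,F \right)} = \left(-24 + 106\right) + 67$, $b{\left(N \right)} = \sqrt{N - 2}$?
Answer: $- \frac{149}{4} \approx -37.25$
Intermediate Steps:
$b{\left(N \right)} = \sqrt{-2 + N}$
$Y{\left(u \right)} = -4$ ($Y{\left(u \right)} = 3 - 7 = -4$)
$E{\left(y,F \right)} = 149$ ($E{\left(y,F \right)} = 82 + 67 = 149$)
$O{\left(Q \right)} = -4$
$\frac{E{\left(134,133 \right)}}{O{\left(-257 \right)}} = \frac{149}{-4} = 149 \left(- \frac{1}{4}\right) = - \frac{149}{4}$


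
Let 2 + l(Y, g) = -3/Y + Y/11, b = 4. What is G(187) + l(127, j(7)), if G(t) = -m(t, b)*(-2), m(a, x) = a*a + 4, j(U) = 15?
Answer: 97727864/1397 ≈ 69956.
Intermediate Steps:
l(Y, g) = -2 - 3/Y + Y/11 (l(Y, g) = -2 + (-3/Y + Y/11) = -2 - 3/Y + Y/11)
m(a, x) = 4 + a**2 (m(a, x) = a**2 + 4 = 4 + a**2)
G(t) = 8 + 2*t**2 (G(t) = -(4 + t**2)*(-2) = (-4 - t**2)*(-2) = 8 + 2*t**2)
G(187) + l(127, j(7)) = (8 + 2*187**2) + (-2 - 3/127 + (1/11)*127) = (8 + 2*34969) + (-2 - 3*1/127 + 127/11) = (8 + 69938) + (-2 - 3/127 + 127/11) = 69946 + 13302/1397 = 97727864/1397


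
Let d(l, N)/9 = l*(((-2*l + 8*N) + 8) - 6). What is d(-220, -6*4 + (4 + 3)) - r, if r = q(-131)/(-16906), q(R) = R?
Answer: -10243007411/16906 ≈ -6.0588e+5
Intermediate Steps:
r = 131/16906 (r = -131/(-16906) = -131*(-1/16906) = 131/16906 ≈ 0.0077487)
d(l, N) = 9*l*(2 - 2*l + 8*N) (d(l, N) = 9*(l*(((-2*l + 8*N) + 8) - 6)) = 9*(l*((8 - 2*l + 8*N) - 6)) = 9*(l*(2 - 2*l + 8*N)) = 9*l*(2 - 2*l + 8*N))
d(-220, -6*4 + (4 + 3)) - r = 18*(-220)*(1 - 1*(-220) + 4*(-6*4 + (4 + 3))) - 1*131/16906 = 18*(-220)*(1 + 220 + 4*(-24 + 7)) - 131/16906 = 18*(-220)*(1 + 220 + 4*(-17)) - 131/16906 = 18*(-220)*(1 + 220 - 68) - 131/16906 = 18*(-220)*153 - 131/16906 = -605880 - 131/16906 = -10243007411/16906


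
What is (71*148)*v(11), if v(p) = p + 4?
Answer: 157620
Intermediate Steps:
v(p) = 4 + p
(71*148)*v(11) = (71*148)*(4 + 11) = 10508*15 = 157620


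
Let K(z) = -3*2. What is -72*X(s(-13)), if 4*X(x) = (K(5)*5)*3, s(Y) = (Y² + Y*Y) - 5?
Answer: 1620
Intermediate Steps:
s(Y) = -5 + 2*Y² (s(Y) = (Y² + Y²) - 5 = 2*Y² - 5 = -5 + 2*Y²)
K(z) = -6
X(x) = -45/2 (X(x) = (-6*5*3)/4 = (-30*3)/4 = (¼)*(-90) = -45/2)
-72*X(s(-13)) = -72*(-45/2) = 1620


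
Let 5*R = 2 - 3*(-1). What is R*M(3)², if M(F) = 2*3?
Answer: 36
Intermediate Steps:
M(F) = 6
R = 1 (R = (2 - 3*(-1))/5 = (2 + 3)/5 = (⅕)*5 = 1)
R*M(3)² = 1*6² = 1*36 = 36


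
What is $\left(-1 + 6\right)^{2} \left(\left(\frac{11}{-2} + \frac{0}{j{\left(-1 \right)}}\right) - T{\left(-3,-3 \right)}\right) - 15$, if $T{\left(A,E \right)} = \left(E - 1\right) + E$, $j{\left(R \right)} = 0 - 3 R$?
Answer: $\frac{45}{2} \approx 22.5$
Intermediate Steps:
$j{\left(R \right)} = - 3 R$ ($j{\left(R \right)} = 0 - 3 R = - 3 R$)
$T{\left(A,E \right)} = -1 + 2 E$ ($T{\left(A,E \right)} = \left(-1 + E\right) + E = -1 + 2 E$)
$\left(-1 + 6\right)^{2} \left(\left(\frac{11}{-2} + \frac{0}{j{\left(-1 \right)}}\right) - T{\left(-3,-3 \right)}\right) - 15 = \left(-1 + 6\right)^{2} \left(\left(\frac{11}{-2} + \frac{0}{\left(-3\right) \left(-1\right)}\right) - \left(-1 + 2 \left(-3\right)\right)\right) - 15 = 5^{2} \left(\left(11 \left(- \frac{1}{2}\right) + \frac{0}{3}\right) - \left(-1 - 6\right)\right) - 15 = 25 \left(\left(- \frac{11}{2} + 0 \cdot \frac{1}{3}\right) - -7\right) - 15 = 25 \left(\left(- \frac{11}{2} + 0\right) + 7\right) - 15 = 25 \left(- \frac{11}{2} + 7\right) - 15 = 25 \cdot \frac{3}{2} - 15 = \frac{75}{2} - 15 = \frac{45}{2}$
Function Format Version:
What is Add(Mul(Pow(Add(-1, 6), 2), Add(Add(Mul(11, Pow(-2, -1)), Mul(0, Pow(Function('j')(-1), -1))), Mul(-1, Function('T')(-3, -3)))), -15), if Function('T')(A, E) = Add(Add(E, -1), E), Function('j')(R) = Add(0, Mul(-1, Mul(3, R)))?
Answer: Rational(45, 2) ≈ 22.500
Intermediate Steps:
Function('j')(R) = Mul(-3, R) (Function('j')(R) = Add(0, Mul(-3, R)) = Mul(-3, R))
Function('T')(A, E) = Add(-1, Mul(2, E)) (Function('T')(A, E) = Add(Add(-1, E), E) = Add(-1, Mul(2, E)))
Add(Mul(Pow(Add(-1, 6), 2), Add(Add(Mul(11, Pow(-2, -1)), Mul(0, Pow(Function('j')(-1), -1))), Mul(-1, Function('T')(-3, -3)))), -15) = Add(Mul(Pow(Add(-1, 6), 2), Add(Add(Mul(11, Pow(-2, -1)), Mul(0, Pow(Mul(-3, -1), -1))), Mul(-1, Add(-1, Mul(2, -3))))), -15) = Add(Mul(Pow(5, 2), Add(Add(Mul(11, Rational(-1, 2)), Mul(0, Pow(3, -1))), Mul(-1, Add(-1, -6)))), -15) = Add(Mul(25, Add(Add(Rational(-11, 2), Mul(0, Rational(1, 3))), Mul(-1, -7))), -15) = Add(Mul(25, Add(Add(Rational(-11, 2), 0), 7)), -15) = Add(Mul(25, Add(Rational(-11, 2), 7)), -15) = Add(Mul(25, Rational(3, 2)), -15) = Add(Rational(75, 2), -15) = Rational(45, 2)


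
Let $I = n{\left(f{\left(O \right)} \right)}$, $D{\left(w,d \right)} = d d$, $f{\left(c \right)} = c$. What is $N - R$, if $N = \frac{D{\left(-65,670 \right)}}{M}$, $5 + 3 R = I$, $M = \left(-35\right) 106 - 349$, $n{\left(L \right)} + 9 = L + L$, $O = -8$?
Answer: $- \frac{408310}{4059} \approx -100.59$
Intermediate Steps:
$n{\left(L \right)} = -9 + 2 L$ ($n{\left(L \right)} = -9 + \left(L + L\right) = -9 + 2 L$)
$D{\left(w,d \right)} = d^{2}$
$I = -25$ ($I = -9 + 2 \left(-8\right) = -9 - 16 = -25$)
$M = -4059$ ($M = -3710 - 349 = -4059$)
$R = -10$ ($R = - \frac{5}{3} + \frac{1}{3} \left(-25\right) = - \frac{5}{3} - \frac{25}{3} = -10$)
$N = - \frac{448900}{4059}$ ($N = \frac{670^{2}}{-4059} = 448900 \left(- \frac{1}{4059}\right) = - \frac{448900}{4059} \approx -110.59$)
$N - R = - \frac{448900}{4059} - -10 = - \frac{448900}{4059} + 10 = - \frac{408310}{4059}$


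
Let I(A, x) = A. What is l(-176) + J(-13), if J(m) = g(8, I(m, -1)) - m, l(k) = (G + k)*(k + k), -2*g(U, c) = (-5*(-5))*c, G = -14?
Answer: 134111/2 ≈ 67056.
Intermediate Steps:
g(U, c) = -25*c/2 (g(U, c) = -(-5*(-5))*c/2 = -25*c/2)
l(k) = 2*k*(-14 + k) (l(k) = (-14 + k)*(k + k) = (-14 + k)*(2*k) = 2*k*(-14 + k))
J(m) = -27*m/2 (J(m) = -25*m/2 - m = -27*m/2)
l(-176) + J(-13) = 2*(-176)*(-14 - 176) - 27/2*(-13) = 2*(-176)*(-190) + 351/2 = 66880 + 351/2 = 134111/2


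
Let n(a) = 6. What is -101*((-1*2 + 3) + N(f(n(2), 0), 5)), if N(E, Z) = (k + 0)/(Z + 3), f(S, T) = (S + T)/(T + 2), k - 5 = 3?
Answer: -202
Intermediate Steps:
k = 8 (k = 5 + 3 = 8)
f(S, T) = (S + T)/(2 + T)
N(E, Z) = 8/(3 + Z) (N(E, Z) = (8 + 0)/(Z + 3) = 8/(3 + Z))
-101*((-1*2 + 3) + N(f(n(2), 0), 5)) = -101*((-1*2 + 3) + 8/(3 + 5)) = -101*((-2 + 3) + 8/8) = -101*(1 + 8*(⅛)) = -101*(1 + 1) = -101*2 = -202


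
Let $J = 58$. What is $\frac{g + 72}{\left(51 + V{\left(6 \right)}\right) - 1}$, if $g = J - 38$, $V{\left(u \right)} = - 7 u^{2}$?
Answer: $- \frac{46}{101} \approx -0.45545$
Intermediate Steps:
$g = 20$ ($g = 58 - 38 = 20$)
$\frac{g + 72}{\left(51 + V{\left(6 \right)}\right) - 1} = \frac{20 + 72}{\left(51 - 7 \cdot 6^{2}\right) - 1} = \frac{1}{\left(51 - 252\right) + \left(-1 + 0\right)} 92 = \frac{1}{\left(51 - 252\right) - 1} \cdot 92 = \frac{1}{-201 - 1} \cdot 92 = \frac{1}{-202} \cdot 92 = \left(- \frac{1}{202}\right) 92 = - \frac{46}{101}$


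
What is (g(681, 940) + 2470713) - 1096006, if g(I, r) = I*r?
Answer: 2014847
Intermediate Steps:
(g(681, 940) + 2470713) - 1096006 = (681*940 + 2470713) - 1096006 = (640140 + 2470713) - 1096006 = 3110853 - 1096006 = 2014847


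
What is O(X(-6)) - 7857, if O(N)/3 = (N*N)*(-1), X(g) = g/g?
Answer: -7860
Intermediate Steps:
X(g) = 1
O(N) = -3*N² (O(N) = 3*((N*N)*(-1)) = 3*(N²*(-1)) = 3*(-N²) = -3*N²)
O(X(-6)) - 7857 = -3*1² - 7857 = -3*1 - 7857 = -3 - 7857 = -7860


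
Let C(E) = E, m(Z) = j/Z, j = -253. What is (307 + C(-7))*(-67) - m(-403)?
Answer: -8100553/403 ≈ -20101.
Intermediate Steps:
m(Z) = -253/Z
(307 + C(-7))*(-67) - m(-403) = (307 - 7)*(-67) - (-253)/(-403) = 300*(-67) - (-253)*(-1)/403 = -20100 - 1*253/403 = -20100 - 253/403 = -8100553/403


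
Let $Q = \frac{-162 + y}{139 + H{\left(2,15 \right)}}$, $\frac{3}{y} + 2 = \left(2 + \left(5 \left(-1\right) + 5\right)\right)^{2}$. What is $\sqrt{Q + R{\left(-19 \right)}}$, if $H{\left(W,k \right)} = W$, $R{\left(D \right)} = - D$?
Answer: $\frac{\sqrt{157826}}{94} \approx 4.2263$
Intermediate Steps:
$y = \frac{3}{2}$ ($y = \frac{3}{-2 + \left(2 + \left(5 \left(-1\right) + 5\right)\right)^{2}} = \frac{3}{-2 + \left(2 + \left(-5 + 5\right)\right)^{2}} = \frac{3}{-2 + \left(2 + 0\right)^{2}} = \frac{3}{-2 + 2^{2}} = \frac{3}{-2 + 4} = \frac{3}{2} \approx 1.5$)
$Q = - \frac{107}{94}$ ($Q = \frac{-162 + \frac{3}{2}}{139 + 2} = - \frac{321}{2 \cdot 141} = \left(- \frac{321}{2}\right) \frac{1}{141} = - \frac{107}{94} \approx -1.1383$)
$\sqrt{Q + R{\left(-19 \right)}} = \sqrt{- \frac{107}{94} - -19} = \sqrt{- \frac{107}{94} + 19} = \sqrt{\frac{1679}{94}} = \frac{\sqrt{157826}}{94}$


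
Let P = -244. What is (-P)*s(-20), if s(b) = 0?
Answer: 0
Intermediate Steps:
(-P)*s(-20) = -1*(-244)*0 = 244*0 = 0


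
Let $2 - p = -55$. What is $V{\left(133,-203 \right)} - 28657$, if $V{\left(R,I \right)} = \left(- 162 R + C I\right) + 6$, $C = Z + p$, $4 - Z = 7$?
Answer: $-61159$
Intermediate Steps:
$Z = -3$ ($Z = 4 - 7 = -3$)
$p = 57$ ($p = 2 - -55 = 2 + 55 = 57$)
$C = 54$ ($C = -3 + 57 = 54$)
$V{\left(R,I \right)} = 6 - 162 R + 54 I$ ($V{\left(R,I \right)} = \left(- 162 R + 54 I\right) + 6 = 6 - 162 R + 54 I$)
$V{\left(133,-203 \right)} - 28657 = \left(6 - 21546 + 54 \left(-203\right)\right) - 28657 = \left(6 - 21546 - 10962\right) - 28657 = -32502 - 28657 = -61159$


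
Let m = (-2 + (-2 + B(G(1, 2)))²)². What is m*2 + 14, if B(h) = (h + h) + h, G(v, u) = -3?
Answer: 28336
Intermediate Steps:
B(h) = 3*h (B(h) = 2*h + h = 3*h)
m = 14161 (m = (-2 + (-2 + 3*(-3))²)² = (-2 + (-2 - 9)²)² = (-2 + (-11)²)² = (-2 + 121)² = 119² = 14161)
m*2 + 14 = 14161*2 + 14 = 28322 + 14 = 28336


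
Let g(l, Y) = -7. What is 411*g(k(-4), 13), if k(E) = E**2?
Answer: -2877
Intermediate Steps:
411*g(k(-4), 13) = 411*(-7) = -2877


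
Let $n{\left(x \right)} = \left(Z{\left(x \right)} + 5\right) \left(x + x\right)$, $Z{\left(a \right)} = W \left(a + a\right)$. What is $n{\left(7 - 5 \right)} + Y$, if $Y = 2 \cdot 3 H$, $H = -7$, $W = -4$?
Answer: $-86$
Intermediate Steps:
$Z{\left(a \right)} = - 8 a$ ($Z{\left(a \right)} = - 4 \left(a + a\right) = - 4 \cdot 2 a = - 8 a$)
$Y = -42$ ($Y = 2 \cdot 3 \left(-7\right) = 6 \left(-7\right) = -42$)
$n{\left(x \right)} = 2 x \left(5 - 8 x\right)$ ($n{\left(x \right)} = \left(- 8 x + 5\right) \left(x + x\right) = \left(5 - 8 x\right) 2 x = 2 x \left(5 - 8 x\right)$)
$n{\left(7 - 5 \right)} + Y = 2 \left(7 - 5\right) \left(5 - 8 \left(7 - 5\right)\right) - 42 = 2 \cdot 2 \left(5 - 16\right) - 42 = 2 \cdot 2 \left(-11\right) - 42 = -44 - 42 = -86$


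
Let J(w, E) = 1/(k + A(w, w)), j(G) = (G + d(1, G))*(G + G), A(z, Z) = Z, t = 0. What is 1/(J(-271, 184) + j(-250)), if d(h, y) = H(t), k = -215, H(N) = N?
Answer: 486/60749999 ≈ 8.0000e-6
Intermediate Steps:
d(h, y) = 0
j(G) = 2*G**2 (j(G) = (G + 0)*(G + G) = G*(2*G) = 2*G**2)
J(w, E) = 1/(-215 + w)
1/(J(-271, 184) + j(-250)) = 1/(1/(-215 - 271) + 2*(-250)**2) = 1/(1/(-486) + 2*62500) = 1/(-1/486 + 125000) = 1/(60749999/486) = 486/60749999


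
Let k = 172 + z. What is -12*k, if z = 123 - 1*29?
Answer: -3192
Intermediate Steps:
z = 94 (z = 123 - 29 = 94)
k = 266 (k = 172 + 94 = 266)
-12*k = -12*266 = -3192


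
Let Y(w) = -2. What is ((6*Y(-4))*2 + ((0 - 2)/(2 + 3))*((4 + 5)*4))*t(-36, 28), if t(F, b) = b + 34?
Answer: -11904/5 ≈ -2380.8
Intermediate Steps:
t(F, b) = 34 + b
((6*Y(-4))*2 + ((0 - 2)/(2 + 3))*((4 + 5)*4))*t(-36, 28) = ((6*(-2))*2 + ((0 - 2)/(2 + 3))*((4 + 5)*4))*(34 + 28) = (-12*2 + (-2/5)*(9*4))*62 = (-24 - 2*⅕*36)*62 = (-24 - ⅖*36)*62 = (-24 - 72/5)*62 = -192/5*62 = -11904/5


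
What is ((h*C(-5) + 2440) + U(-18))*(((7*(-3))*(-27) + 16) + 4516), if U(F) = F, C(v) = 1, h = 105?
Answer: 12885173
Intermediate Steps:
((h*C(-5) + 2440) + U(-18))*(((7*(-3))*(-27) + 16) + 4516) = ((105*1 + 2440) - 18)*(((7*(-3))*(-27) + 16) + 4516) = ((105 + 2440) - 18)*((-21*(-27) + 16) + 4516) = (2545 - 18)*((567 + 16) + 4516) = 2527*(583 + 4516) = 2527*5099 = 12885173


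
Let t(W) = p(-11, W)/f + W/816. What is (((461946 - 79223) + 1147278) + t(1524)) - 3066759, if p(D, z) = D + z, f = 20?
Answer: -130617841/85 ≈ -1.5367e+6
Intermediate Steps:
t(W) = -11/20 + 209*W/4080 (t(W) = (-11 + W)/20 + W/816 = (-11 + W)*(1/20) + W*(1/816) = (-11/20 + W/20) + W/816 = -11/20 + 209*W/4080)
(((461946 - 79223) + 1147278) + t(1524)) - 3066759 = (((461946 - 79223) + 1147278) + (-11/20 + (209/4080)*1524)) - 3066759 = ((382723 + 1147278) + (-11/20 + 26543/340)) - 3066759 = (1530001 + 6589/85) - 3066759 = 130056674/85 - 3066759 = -130617841/85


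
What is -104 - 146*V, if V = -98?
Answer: 14204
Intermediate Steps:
-104 - 146*V = -104 - 146*(-98) = -104 + 14308 = 14204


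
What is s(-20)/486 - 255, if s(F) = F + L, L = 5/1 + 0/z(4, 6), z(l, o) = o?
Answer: -41315/162 ≈ -255.03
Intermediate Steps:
L = 5 (L = 5/1 + 0/6 = 5*1 + 0*(⅙) = 5 + 0 = 5)
s(F) = 5 + F (s(F) = F + 5 = 5 + F)
s(-20)/486 - 255 = (5 - 20)/486 - 255 = -15*1/486 - 255 = -5/162 - 255 = -41315/162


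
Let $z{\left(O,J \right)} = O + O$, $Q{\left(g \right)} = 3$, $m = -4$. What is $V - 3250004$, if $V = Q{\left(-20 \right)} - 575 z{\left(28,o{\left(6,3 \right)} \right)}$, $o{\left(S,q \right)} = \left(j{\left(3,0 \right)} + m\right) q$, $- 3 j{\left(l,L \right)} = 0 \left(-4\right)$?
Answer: $-3282201$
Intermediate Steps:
$j{\left(l,L \right)} = 0$ ($j{\left(l,L \right)} = - \frac{0 \left(-4\right)}{3} = \left(- \frac{1}{3}\right) 0 = 0$)
$o{\left(S,q \right)} = - 4 q$ ($o{\left(S,q \right)} = \left(0 - 4\right) q = - 4 q$)
$z{\left(O,J \right)} = 2 O$
$V = -32197$ ($V = 3 - 575 \cdot 2 \cdot 28 = 3 - 32200 = -32197$)
$V - 3250004 = -32197 - 3250004 = -3282201$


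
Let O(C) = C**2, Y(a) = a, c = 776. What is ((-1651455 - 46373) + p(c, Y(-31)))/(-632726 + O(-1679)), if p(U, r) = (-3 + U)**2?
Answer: -1100299/2186315 ≈ -0.50327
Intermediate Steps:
((-1651455 - 46373) + p(c, Y(-31)))/(-632726 + O(-1679)) = ((-1651455 - 46373) + (-3 + 776)**2)/(-632726 + (-1679)**2) = (-1697828 + 773**2)/(-632726 + 2819041) = (-1697828 + 597529)/2186315 = -1100299*1/2186315 = -1100299/2186315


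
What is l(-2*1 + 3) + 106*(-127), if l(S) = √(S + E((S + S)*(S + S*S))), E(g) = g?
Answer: -13462 + √5 ≈ -13460.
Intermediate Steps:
l(S) = √(S + 2*S*(S + S²)) (l(S) = √(S + (S + S)*(S + S*S)) = √(S + (2*S)*(S + S²)) = √(S + 2*S*(S + S²)))
l(-2*1 + 3) + 106*(-127) = √((-2*1 + 3)*(1 + 2*(-2*1 + 3)*(1 + (-2*1 + 3)))) + 106*(-127) = √((-2 + 3)*(1 + 2*(-2 + 3)*(1 + (-2 + 3)))) - 13462 = √(1*(1 + 2*1*(1 + 1))) - 13462 = √(1*(1 + 2*1*2)) - 13462 = √(1*(1 + 4)) - 13462 = √(1*5) - 13462 = √5 - 13462 = -13462 + √5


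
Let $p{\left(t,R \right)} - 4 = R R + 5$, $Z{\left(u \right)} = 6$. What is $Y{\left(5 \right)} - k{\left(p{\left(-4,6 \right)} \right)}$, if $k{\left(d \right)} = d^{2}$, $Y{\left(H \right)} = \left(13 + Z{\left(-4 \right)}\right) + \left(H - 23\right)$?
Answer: $-2024$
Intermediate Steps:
$Y{\left(H \right)} = -4 + H$ ($Y{\left(H \right)} = \left(13 + 6\right) + \left(H - 23\right) = 19 + \left(-23 + H\right) = -4 + H$)
$p{\left(t,R \right)} = 9 + R^{2}$ ($p{\left(t,R \right)} = 4 + \left(R R + 5\right) = 4 + \left(R^{2} + 5\right) = 4 + \left(5 + R^{2}\right) = 9 + R^{2}$)
$Y{\left(5 \right)} - k{\left(p{\left(-4,6 \right)} \right)} = \left(-4 + 5\right) - \left(9 + 6^{2}\right)^{2} = 1 - \left(9 + 36\right)^{2} = 1 - 45^{2} = 1 - 2025 = -2024$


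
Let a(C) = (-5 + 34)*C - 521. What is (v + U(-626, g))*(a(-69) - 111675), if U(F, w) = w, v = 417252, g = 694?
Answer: -47728179362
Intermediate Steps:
a(C) = -521 + 29*C (a(C) = 29*C - 521 = -521 + 29*C)
(v + U(-626, g))*(a(-69) - 111675) = (417252 + 694)*((-521 + 29*(-69)) - 111675) = 417946*((-521 - 2001) - 111675) = 417946*(-2522 - 111675) = 417946*(-114197) = -47728179362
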